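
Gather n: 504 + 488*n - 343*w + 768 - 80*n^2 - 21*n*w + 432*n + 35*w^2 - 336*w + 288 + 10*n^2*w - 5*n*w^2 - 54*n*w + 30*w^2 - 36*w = n^2*(10*w - 80) + n*(-5*w^2 - 75*w + 920) + 65*w^2 - 715*w + 1560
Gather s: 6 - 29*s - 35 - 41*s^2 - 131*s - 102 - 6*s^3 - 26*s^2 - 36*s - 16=-6*s^3 - 67*s^2 - 196*s - 147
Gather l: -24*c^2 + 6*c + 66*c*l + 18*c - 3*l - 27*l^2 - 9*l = -24*c^2 + 24*c - 27*l^2 + l*(66*c - 12)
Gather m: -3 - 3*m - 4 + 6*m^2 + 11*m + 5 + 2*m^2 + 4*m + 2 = 8*m^2 + 12*m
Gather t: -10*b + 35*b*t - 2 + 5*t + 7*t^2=-10*b + 7*t^2 + t*(35*b + 5) - 2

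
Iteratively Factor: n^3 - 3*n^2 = (n)*(n^2 - 3*n) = n*(n - 3)*(n)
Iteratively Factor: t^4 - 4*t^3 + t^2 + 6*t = (t - 2)*(t^3 - 2*t^2 - 3*t) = t*(t - 2)*(t^2 - 2*t - 3) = t*(t - 3)*(t - 2)*(t + 1)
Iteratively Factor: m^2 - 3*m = (m)*(m - 3)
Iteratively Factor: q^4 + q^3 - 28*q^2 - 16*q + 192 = (q - 3)*(q^3 + 4*q^2 - 16*q - 64) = (q - 3)*(q + 4)*(q^2 - 16) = (q - 3)*(q + 4)^2*(q - 4)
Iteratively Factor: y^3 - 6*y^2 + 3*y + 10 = (y - 5)*(y^2 - y - 2) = (y - 5)*(y - 2)*(y + 1)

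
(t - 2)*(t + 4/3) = t^2 - 2*t/3 - 8/3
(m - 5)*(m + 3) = m^2 - 2*m - 15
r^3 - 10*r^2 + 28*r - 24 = (r - 6)*(r - 2)^2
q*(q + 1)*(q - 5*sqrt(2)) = q^3 - 5*sqrt(2)*q^2 + q^2 - 5*sqrt(2)*q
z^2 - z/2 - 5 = (z - 5/2)*(z + 2)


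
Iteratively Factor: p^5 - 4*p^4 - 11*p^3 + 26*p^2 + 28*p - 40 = (p - 2)*(p^4 - 2*p^3 - 15*p^2 - 4*p + 20) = (p - 5)*(p - 2)*(p^3 + 3*p^2 - 4) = (p - 5)*(p - 2)*(p + 2)*(p^2 + p - 2) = (p - 5)*(p - 2)*(p - 1)*(p + 2)*(p + 2)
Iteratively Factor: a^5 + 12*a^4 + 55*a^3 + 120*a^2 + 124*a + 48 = (a + 3)*(a^4 + 9*a^3 + 28*a^2 + 36*a + 16) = (a + 2)*(a + 3)*(a^3 + 7*a^2 + 14*a + 8) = (a + 1)*(a + 2)*(a + 3)*(a^2 + 6*a + 8) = (a + 1)*(a + 2)*(a + 3)*(a + 4)*(a + 2)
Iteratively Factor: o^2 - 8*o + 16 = (o - 4)*(o - 4)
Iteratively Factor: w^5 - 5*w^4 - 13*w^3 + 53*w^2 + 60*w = (w + 1)*(w^4 - 6*w^3 - 7*w^2 + 60*w) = (w + 1)*(w + 3)*(w^3 - 9*w^2 + 20*w) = (w - 5)*(w + 1)*(w + 3)*(w^2 - 4*w) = w*(w - 5)*(w + 1)*(w + 3)*(w - 4)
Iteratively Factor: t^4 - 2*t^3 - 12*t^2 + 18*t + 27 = (t - 3)*(t^3 + t^2 - 9*t - 9) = (t - 3)^2*(t^2 + 4*t + 3) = (t - 3)^2*(t + 1)*(t + 3)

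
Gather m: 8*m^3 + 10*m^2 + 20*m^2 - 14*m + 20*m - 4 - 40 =8*m^3 + 30*m^2 + 6*m - 44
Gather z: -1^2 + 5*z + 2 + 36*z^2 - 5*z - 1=36*z^2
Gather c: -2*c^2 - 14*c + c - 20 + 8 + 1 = -2*c^2 - 13*c - 11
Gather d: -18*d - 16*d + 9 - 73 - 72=-34*d - 136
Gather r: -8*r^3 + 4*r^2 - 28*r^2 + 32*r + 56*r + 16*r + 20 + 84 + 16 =-8*r^3 - 24*r^2 + 104*r + 120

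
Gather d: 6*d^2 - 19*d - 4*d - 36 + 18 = 6*d^2 - 23*d - 18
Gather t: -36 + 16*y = 16*y - 36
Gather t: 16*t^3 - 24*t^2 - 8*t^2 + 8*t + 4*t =16*t^3 - 32*t^2 + 12*t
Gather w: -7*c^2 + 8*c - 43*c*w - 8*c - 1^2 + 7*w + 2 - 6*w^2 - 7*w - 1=-7*c^2 - 43*c*w - 6*w^2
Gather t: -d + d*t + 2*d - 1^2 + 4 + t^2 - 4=d*t + d + t^2 - 1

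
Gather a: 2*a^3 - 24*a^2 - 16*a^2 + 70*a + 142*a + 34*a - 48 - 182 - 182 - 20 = 2*a^3 - 40*a^2 + 246*a - 432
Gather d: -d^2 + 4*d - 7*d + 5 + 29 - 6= -d^2 - 3*d + 28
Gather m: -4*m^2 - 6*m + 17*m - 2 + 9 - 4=-4*m^2 + 11*m + 3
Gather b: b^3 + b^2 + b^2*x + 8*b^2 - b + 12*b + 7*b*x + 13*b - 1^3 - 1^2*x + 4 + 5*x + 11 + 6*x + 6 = b^3 + b^2*(x + 9) + b*(7*x + 24) + 10*x + 20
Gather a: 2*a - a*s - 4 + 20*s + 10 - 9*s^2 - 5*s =a*(2 - s) - 9*s^2 + 15*s + 6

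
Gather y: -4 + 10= 6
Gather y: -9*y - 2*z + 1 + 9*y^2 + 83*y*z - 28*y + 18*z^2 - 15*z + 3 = 9*y^2 + y*(83*z - 37) + 18*z^2 - 17*z + 4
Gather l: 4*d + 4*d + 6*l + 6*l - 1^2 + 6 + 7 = 8*d + 12*l + 12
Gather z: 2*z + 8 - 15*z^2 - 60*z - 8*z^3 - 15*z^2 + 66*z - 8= -8*z^3 - 30*z^2 + 8*z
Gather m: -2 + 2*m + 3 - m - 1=m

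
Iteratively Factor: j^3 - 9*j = (j)*(j^2 - 9) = j*(j - 3)*(j + 3)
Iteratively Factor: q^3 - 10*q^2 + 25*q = (q - 5)*(q^2 - 5*q) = (q - 5)^2*(q)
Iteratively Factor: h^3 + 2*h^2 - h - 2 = (h - 1)*(h^2 + 3*h + 2) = (h - 1)*(h + 2)*(h + 1)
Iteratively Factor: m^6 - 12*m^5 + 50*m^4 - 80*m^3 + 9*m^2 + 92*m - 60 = (m - 1)*(m^5 - 11*m^4 + 39*m^3 - 41*m^2 - 32*m + 60) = (m - 1)*(m + 1)*(m^4 - 12*m^3 + 51*m^2 - 92*m + 60) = (m - 2)*(m - 1)*(m + 1)*(m^3 - 10*m^2 + 31*m - 30) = (m - 5)*(m - 2)*(m - 1)*(m + 1)*(m^2 - 5*m + 6) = (m - 5)*(m - 2)^2*(m - 1)*(m + 1)*(m - 3)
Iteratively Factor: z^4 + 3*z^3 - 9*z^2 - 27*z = (z + 3)*(z^3 - 9*z) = (z - 3)*(z + 3)*(z^2 + 3*z) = (z - 3)*(z + 3)^2*(z)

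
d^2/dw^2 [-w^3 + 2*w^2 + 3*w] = 4 - 6*w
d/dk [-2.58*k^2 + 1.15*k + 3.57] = 1.15 - 5.16*k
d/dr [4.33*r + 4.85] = 4.33000000000000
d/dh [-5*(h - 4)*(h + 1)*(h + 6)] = -15*h^2 - 30*h + 110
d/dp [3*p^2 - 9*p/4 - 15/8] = 6*p - 9/4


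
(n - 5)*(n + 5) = n^2 - 25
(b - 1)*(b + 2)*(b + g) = b^3 + b^2*g + b^2 + b*g - 2*b - 2*g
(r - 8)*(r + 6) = r^2 - 2*r - 48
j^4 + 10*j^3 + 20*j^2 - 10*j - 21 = (j - 1)*(j + 1)*(j + 3)*(j + 7)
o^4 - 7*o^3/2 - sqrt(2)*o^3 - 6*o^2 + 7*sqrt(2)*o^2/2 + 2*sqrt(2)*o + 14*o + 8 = (o - 4)*(o + 1/2)*(o - 2*sqrt(2))*(o + sqrt(2))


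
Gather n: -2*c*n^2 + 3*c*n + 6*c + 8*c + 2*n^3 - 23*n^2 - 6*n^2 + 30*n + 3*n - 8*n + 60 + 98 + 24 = 14*c + 2*n^3 + n^2*(-2*c - 29) + n*(3*c + 25) + 182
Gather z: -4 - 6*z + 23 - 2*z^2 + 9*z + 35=-2*z^2 + 3*z + 54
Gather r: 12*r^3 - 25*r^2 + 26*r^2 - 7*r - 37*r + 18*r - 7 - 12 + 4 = 12*r^3 + r^2 - 26*r - 15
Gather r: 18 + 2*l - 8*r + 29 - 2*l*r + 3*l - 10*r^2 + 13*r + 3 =5*l - 10*r^2 + r*(5 - 2*l) + 50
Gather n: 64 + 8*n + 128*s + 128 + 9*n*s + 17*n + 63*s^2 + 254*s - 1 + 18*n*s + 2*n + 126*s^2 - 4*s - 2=n*(27*s + 27) + 189*s^2 + 378*s + 189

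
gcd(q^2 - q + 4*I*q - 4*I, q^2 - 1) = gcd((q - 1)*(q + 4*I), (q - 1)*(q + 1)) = q - 1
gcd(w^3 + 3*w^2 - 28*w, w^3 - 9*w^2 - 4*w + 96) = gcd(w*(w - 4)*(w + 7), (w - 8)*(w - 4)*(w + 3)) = w - 4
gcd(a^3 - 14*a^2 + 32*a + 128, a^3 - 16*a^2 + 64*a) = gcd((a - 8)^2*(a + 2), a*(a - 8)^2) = a^2 - 16*a + 64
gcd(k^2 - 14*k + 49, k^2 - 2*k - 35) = k - 7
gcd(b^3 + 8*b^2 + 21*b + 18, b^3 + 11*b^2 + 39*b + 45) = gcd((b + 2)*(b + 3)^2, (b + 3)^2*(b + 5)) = b^2 + 6*b + 9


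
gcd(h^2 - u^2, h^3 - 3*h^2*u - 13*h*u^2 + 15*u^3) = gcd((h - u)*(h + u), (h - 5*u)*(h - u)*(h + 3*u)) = -h + u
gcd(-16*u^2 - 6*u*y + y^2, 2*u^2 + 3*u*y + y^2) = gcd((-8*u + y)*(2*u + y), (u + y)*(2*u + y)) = 2*u + y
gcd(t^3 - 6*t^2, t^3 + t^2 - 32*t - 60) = t - 6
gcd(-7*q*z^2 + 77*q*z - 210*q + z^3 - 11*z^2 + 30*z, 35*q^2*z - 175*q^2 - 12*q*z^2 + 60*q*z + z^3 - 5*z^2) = -7*q*z + 35*q + z^2 - 5*z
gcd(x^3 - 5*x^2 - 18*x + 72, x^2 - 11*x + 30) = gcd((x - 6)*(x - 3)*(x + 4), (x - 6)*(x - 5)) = x - 6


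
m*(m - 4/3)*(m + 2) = m^3 + 2*m^2/3 - 8*m/3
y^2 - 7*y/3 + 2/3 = (y - 2)*(y - 1/3)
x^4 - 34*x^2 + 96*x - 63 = (x - 3)^2*(x - 1)*(x + 7)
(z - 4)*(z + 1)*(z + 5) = z^3 + 2*z^2 - 19*z - 20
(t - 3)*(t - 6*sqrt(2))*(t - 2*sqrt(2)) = t^3 - 8*sqrt(2)*t^2 - 3*t^2 + 24*t + 24*sqrt(2)*t - 72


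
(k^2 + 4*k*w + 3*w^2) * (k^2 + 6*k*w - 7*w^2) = k^4 + 10*k^3*w + 20*k^2*w^2 - 10*k*w^3 - 21*w^4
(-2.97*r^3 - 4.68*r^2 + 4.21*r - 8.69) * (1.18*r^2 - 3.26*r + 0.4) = -3.5046*r^5 + 4.1598*r^4 + 19.0366*r^3 - 25.8508*r^2 + 30.0134*r - 3.476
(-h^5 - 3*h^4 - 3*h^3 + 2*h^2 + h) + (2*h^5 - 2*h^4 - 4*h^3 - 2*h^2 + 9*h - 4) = h^5 - 5*h^4 - 7*h^3 + 10*h - 4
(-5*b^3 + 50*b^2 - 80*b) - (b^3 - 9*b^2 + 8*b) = -6*b^3 + 59*b^2 - 88*b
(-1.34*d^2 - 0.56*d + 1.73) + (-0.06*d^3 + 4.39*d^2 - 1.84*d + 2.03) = -0.06*d^3 + 3.05*d^2 - 2.4*d + 3.76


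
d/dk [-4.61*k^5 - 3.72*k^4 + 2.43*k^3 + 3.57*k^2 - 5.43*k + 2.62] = -23.05*k^4 - 14.88*k^3 + 7.29*k^2 + 7.14*k - 5.43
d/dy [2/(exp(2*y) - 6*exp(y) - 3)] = 4*(3 - exp(y))*exp(y)/(-exp(2*y) + 6*exp(y) + 3)^2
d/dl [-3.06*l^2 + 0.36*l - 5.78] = 0.36 - 6.12*l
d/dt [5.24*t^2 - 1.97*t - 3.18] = 10.48*t - 1.97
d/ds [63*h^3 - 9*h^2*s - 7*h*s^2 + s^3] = -9*h^2 - 14*h*s + 3*s^2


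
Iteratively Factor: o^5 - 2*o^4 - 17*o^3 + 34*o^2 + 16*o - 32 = (o - 1)*(o^4 - o^3 - 18*o^2 + 16*o + 32) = (o - 1)*(o + 4)*(o^3 - 5*o^2 + 2*o + 8) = (o - 4)*(o - 1)*(o + 4)*(o^2 - o - 2) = (o - 4)*(o - 1)*(o + 1)*(o + 4)*(o - 2)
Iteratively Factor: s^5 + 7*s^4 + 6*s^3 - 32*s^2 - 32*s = (s + 1)*(s^4 + 6*s^3 - 32*s) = (s - 2)*(s + 1)*(s^3 + 8*s^2 + 16*s) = (s - 2)*(s + 1)*(s + 4)*(s^2 + 4*s) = s*(s - 2)*(s + 1)*(s + 4)*(s + 4)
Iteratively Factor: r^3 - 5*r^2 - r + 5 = (r - 5)*(r^2 - 1) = (r - 5)*(r + 1)*(r - 1)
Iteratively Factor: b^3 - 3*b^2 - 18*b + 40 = (b + 4)*(b^2 - 7*b + 10) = (b - 2)*(b + 4)*(b - 5)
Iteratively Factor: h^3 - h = (h - 1)*(h^2 + h) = h*(h - 1)*(h + 1)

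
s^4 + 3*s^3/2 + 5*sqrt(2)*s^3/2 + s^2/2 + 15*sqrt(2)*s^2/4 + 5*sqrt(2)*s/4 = s*(s + 1/2)*(s + 1)*(s + 5*sqrt(2)/2)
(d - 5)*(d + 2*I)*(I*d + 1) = I*d^3 - d^2 - 5*I*d^2 + 5*d + 2*I*d - 10*I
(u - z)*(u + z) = u^2 - z^2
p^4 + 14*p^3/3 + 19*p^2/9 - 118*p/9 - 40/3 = (p - 5/3)*(p + 4/3)*(p + 2)*(p + 3)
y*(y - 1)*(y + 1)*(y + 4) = y^4 + 4*y^3 - y^2 - 4*y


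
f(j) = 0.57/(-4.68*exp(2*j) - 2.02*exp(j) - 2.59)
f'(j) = 0.57*(9.36*exp(2*j) + 2.02*exp(j))/(-4.68*exp(2*j) - 2.02*exp(j) - 2.59)^2 = (5.3352*exp(j) + 1.1514)*exp(j)/(4.68*exp(2*j) + 2.02*exp(j) + 2.59)^2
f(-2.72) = -0.21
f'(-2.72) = 0.01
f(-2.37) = -0.20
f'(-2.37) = 0.02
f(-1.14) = -0.15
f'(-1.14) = 0.07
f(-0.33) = -0.09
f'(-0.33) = 0.09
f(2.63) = -0.00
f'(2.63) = 0.00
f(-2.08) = -0.20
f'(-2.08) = 0.03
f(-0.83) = -0.13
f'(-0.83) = 0.08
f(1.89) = -0.00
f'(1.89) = 0.00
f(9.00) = 0.00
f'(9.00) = 0.00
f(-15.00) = -0.22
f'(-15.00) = 0.00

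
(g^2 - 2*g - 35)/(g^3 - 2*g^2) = (g^2 - 2*g - 35)/(g^2*(g - 2))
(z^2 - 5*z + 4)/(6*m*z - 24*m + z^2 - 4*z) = (z - 1)/(6*m + z)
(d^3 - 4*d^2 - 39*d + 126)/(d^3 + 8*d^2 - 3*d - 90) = (d - 7)/(d + 5)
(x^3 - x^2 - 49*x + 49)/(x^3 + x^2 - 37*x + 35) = (x - 7)/(x - 5)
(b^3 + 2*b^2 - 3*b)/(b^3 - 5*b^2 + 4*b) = (b + 3)/(b - 4)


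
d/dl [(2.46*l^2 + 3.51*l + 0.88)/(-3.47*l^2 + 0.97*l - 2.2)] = (14.5659*l^2 - 4.7168*l - 8.5756)/(12.0409*l^4 - 6.7318*l^3 + 16.2089*l^2 - 4.268*l + 4.84)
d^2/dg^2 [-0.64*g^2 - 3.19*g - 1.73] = -1.28000000000000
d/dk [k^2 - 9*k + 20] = 2*k - 9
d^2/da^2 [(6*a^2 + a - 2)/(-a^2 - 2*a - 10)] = 2*(11*a^3 + 186*a^2 + 42*a - 592)/(a^6 + 6*a^5 + 42*a^4 + 128*a^3 + 420*a^2 + 600*a + 1000)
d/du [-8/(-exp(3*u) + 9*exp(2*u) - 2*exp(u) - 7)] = (-24*exp(2*u) + 144*exp(u) - 16)*exp(u)/(exp(3*u) - 9*exp(2*u) + 2*exp(u) + 7)^2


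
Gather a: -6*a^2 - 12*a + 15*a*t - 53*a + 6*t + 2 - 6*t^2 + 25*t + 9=-6*a^2 + a*(15*t - 65) - 6*t^2 + 31*t + 11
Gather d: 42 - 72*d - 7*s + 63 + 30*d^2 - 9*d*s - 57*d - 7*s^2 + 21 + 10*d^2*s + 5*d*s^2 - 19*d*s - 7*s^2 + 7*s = d^2*(10*s + 30) + d*(5*s^2 - 28*s - 129) - 14*s^2 + 126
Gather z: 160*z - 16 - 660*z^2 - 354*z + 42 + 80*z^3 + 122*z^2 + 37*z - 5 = 80*z^3 - 538*z^2 - 157*z + 21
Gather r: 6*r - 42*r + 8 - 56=-36*r - 48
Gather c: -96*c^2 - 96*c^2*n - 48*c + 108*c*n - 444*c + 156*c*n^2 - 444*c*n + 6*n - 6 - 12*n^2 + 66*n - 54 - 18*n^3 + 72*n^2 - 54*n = c^2*(-96*n - 96) + c*(156*n^2 - 336*n - 492) - 18*n^3 + 60*n^2 + 18*n - 60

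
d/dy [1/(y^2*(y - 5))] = (10 - 3*y)/(y^3*(y^2 - 10*y + 25))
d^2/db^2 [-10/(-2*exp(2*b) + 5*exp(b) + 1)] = 10*((5 - 8*exp(b))*(-2*exp(2*b) + 5*exp(b) + 1) - 2*(4*exp(b) - 5)^2*exp(b))*exp(b)/(-2*exp(2*b) + 5*exp(b) + 1)^3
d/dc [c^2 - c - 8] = 2*c - 1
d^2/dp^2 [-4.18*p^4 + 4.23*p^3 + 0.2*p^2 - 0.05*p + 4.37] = -50.16*p^2 + 25.38*p + 0.4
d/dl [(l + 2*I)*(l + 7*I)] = 2*l + 9*I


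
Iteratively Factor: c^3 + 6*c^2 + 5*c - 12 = (c + 4)*(c^2 + 2*c - 3) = (c - 1)*(c + 4)*(c + 3)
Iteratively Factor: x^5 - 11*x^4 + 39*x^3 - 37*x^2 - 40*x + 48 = (x - 1)*(x^4 - 10*x^3 + 29*x^2 - 8*x - 48) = (x - 4)*(x - 1)*(x^3 - 6*x^2 + 5*x + 12) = (x - 4)*(x - 3)*(x - 1)*(x^2 - 3*x - 4) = (x - 4)^2*(x - 3)*(x - 1)*(x + 1)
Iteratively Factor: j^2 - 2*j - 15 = (j - 5)*(j + 3)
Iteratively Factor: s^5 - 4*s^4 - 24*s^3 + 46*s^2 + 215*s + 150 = (s + 2)*(s^4 - 6*s^3 - 12*s^2 + 70*s + 75) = (s + 1)*(s + 2)*(s^3 - 7*s^2 - 5*s + 75) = (s + 1)*(s + 2)*(s + 3)*(s^2 - 10*s + 25) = (s - 5)*(s + 1)*(s + 2)*(s + 3)*(s - 5)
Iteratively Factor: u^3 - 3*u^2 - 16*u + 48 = (u + 4)*(u^2 - 7*u + 12) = (u - 4)*(u + 4)*(u - 3)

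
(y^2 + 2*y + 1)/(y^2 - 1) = (y + 1)/(y - 1)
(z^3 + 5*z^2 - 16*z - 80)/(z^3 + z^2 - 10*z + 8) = (z^2 + z - 20)/(z^2 - 3*z + 2)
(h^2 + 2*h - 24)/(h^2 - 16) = (h + 6)/(h + 4)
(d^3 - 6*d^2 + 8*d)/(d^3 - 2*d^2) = (d - 4)/d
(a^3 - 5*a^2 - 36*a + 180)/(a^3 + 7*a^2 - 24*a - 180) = (a - 6)/(a + 6)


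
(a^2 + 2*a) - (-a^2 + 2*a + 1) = 2*a^2 - 1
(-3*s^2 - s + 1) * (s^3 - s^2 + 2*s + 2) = -3*s^5 + 2*s^4 - 4*s^3 - 9*s^2 + 2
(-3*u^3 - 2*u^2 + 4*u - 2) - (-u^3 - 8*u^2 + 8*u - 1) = -2*u^3 + 6*u^2 - 4*u - 1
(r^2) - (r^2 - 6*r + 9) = 6*r - 9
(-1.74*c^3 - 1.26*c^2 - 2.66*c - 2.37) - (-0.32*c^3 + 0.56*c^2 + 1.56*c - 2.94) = -1.42*c^3 - 1.82*c^2 - 4.22*c + 0.57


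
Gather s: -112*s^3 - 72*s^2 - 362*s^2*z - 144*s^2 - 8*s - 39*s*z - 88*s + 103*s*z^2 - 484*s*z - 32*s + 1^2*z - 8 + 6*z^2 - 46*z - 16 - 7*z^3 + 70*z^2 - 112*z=-112*s^3 + s^2*(-362*z - 216) + s*(103*z^2 - 523*z - 128) - 7*z^3 + 76*z^2 - 157*z - 24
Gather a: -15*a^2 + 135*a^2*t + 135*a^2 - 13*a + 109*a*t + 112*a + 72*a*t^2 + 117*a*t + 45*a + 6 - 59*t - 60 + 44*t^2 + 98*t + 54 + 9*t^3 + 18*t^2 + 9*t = a^2*(135*t + 120) + a*(72*t^2 + 226*t + 144) + 9*t^3 + 62*t^2 + 48*t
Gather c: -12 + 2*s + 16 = 2*s + 4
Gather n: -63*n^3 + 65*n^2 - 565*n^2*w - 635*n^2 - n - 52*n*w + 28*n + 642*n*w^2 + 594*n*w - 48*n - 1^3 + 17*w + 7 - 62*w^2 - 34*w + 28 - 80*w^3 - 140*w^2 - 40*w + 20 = -63*n^3 + n^2*(-565*w - 570) + n*(642*w^2 + 542*w - 21) - 80*w^3 - 202*w^2 - 57*w + 54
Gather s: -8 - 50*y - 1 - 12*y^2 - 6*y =-12*y^2 - 56*y - 9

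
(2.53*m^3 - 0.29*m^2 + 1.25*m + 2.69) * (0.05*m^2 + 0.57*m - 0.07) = 0.1265*m^5 + 1.4276*m^4 - 0.2799*m^3 + 0.8673*m^2 + 1.4458*m - 0.1883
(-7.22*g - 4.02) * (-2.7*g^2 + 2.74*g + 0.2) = 19.494*g^3 - 8.9288*g^2 - 12.4588*g - 0.804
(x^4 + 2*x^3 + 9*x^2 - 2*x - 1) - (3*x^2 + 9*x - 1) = x^4 + 2*x^3 + 6*x^2 - 11*x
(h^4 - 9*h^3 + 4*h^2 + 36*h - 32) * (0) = 0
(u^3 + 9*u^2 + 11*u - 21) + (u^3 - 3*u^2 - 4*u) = 2*u^3 + 6*u^2 + 7*u - 21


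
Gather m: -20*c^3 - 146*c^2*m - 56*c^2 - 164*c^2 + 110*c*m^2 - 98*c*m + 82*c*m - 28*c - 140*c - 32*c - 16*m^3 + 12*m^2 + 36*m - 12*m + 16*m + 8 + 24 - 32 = -20*c^3 - 220*c^2 - 200*c - 16*m^3 + m^2*(110*c + 12) + m*(-146*c^2 - 16*c + 40)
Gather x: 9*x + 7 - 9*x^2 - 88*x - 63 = -9*x^2 - 79*x - 56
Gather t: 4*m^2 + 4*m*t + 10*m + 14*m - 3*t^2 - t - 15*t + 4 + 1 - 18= 4*m^2 + 24*m - 3*t^2 + t*(4*m - 16) - 13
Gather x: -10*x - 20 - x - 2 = -11*x - 22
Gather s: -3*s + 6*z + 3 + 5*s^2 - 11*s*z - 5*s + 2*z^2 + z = 5*s^2 + s*(-11*z - 8) + 2*z^2 + 7*z + 3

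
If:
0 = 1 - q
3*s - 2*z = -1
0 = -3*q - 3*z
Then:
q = 1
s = -1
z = -1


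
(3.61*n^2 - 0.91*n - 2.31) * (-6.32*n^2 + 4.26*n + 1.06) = -22.8152*n^4 + 21.1298*n^3 + 14.5492*n^2 - 10.8052*n - 2.4486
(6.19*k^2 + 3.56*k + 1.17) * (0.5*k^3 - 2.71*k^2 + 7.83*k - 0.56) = 3.095*k^5 - 14.9949*k^4 + 39.4051*k^3 + 21.2377*k^2 + 7.1675*k - 0.6552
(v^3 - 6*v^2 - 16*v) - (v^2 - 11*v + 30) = v^3 - 7*v^2 - 5*v - 30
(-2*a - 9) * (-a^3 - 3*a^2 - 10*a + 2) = 2*a^4 + 15*a^3 + 47*a^2 + 86*a - 18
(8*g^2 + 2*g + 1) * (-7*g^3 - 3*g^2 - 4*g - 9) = -56*g^5 - 38*g^4 - 45*g^3 - 83*g^2 - 22*g - 9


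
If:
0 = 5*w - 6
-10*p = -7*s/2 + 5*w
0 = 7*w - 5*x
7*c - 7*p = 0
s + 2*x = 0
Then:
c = -222/125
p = -222/125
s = -84/25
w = 6/5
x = 42/25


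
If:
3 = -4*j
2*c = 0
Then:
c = 0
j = -3/4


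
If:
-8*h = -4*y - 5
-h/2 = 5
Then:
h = -10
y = -85/4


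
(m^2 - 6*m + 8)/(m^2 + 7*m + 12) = (m^2 - 6*m + 8)/(m^2 + 7*m + 12)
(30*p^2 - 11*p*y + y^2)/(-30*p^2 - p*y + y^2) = (-5*p + y)/(5*p + y)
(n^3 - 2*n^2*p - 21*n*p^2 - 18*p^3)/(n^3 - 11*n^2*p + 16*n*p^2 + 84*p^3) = (-n^2 - 4*n*p - 3*p^2)/(-n^2 + 5*n*p + 14*p^2)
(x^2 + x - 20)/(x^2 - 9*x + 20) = (x + 5)/(x - 5)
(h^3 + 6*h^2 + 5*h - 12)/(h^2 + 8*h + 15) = (h^2 + 3*h - 4)/(h + 5)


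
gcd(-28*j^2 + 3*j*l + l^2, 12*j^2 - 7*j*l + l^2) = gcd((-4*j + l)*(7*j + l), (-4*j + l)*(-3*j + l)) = 4*j - l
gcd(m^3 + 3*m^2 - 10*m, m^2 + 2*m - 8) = m - 2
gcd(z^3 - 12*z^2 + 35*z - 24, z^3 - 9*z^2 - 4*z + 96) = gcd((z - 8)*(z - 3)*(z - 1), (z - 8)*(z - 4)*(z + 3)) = z - 8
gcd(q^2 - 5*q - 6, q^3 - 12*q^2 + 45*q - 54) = q - 6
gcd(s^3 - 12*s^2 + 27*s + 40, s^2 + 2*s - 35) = s - 5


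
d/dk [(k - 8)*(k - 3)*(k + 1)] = 3*k^2 - 20*k + 13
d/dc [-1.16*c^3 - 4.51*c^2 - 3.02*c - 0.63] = -3.48*c^2 - 9.02*c - 3.02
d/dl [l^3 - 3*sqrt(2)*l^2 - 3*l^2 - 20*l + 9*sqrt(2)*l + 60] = 3*l^2 - 6*sqrt(2)*l - 6*l - 20 + 9*sqrt(2)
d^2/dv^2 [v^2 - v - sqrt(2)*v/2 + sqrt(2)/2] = 2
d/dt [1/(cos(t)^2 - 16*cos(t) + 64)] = 2*sin(t)/(cos(t) - 8)^3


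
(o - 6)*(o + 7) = o^2 + o - 42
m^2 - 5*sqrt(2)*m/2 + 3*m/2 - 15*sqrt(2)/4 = (m + 3/2)*(m - 5*sqrt(2)/2)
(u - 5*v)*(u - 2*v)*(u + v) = u^3 - 6*u^2*v + 3*u*v^2 + 10*v^3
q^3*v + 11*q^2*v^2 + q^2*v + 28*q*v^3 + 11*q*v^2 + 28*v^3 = (q + 4*v)*(q + 7*v)*(q*v + v)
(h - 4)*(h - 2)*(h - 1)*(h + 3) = h^4 - 4*h^3 - 7*h^2 + 34*h - 24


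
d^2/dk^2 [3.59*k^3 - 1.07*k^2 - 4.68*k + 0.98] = 21.54*k - 2.14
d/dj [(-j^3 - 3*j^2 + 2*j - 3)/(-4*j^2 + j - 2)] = (4*j^4 - 2*j^3 + 11*j^2 - 12*j - 1)/(16*j^4 - 8*j^3 + 17*j^2 - 4*j + 4)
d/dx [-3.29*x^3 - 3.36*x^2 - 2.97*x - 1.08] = -9.87*x^2 - 6.72*x - 2.97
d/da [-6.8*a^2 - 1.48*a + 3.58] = -13.6*a - 1.48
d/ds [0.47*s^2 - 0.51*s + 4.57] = 0.94*s - 0.51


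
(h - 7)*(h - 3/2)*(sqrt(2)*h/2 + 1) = sqrt(2)*h^3/2 - 17*sqrt(2)*h^2/4 + h^2 - 17*h/2 + 21*sqrt(2)*h/4 + 21/2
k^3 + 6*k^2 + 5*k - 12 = (k - 1)*(k + 3)*(k + 4)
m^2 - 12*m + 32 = (m - 8)*(m - 4)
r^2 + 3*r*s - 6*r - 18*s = (r - 6)*(r + 3*s)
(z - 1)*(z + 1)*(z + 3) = z^3 + 3*z^2 - z - 3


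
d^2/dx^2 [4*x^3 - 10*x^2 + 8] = 24*x - 20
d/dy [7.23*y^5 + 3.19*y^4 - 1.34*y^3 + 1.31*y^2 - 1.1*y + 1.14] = 36.15*y^4 + 12.76*y^3 - 4.02*y^2 + 2.62*y - 1.1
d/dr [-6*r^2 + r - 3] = 1 - 12*r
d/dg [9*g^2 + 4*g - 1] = 18*g + 4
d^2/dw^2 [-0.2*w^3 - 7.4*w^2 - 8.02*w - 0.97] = -1.2*w - 14.8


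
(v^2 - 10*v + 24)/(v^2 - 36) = (v - 4)/(v + 6)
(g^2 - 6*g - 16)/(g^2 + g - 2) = (g - 8)/(g - 1)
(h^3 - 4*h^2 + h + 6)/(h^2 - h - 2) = h - 3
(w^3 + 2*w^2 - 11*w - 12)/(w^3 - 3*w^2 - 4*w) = (w^2 + w - 12)/(w*(w - 4))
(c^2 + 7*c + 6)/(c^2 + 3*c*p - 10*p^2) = (c^2 + 7*c + 6)/(c^2 + 3*c*p - 10*p^2)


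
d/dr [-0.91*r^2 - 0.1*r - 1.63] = -1.82*r - 0.1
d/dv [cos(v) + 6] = -sin(v)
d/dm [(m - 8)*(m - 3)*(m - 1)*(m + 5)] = 4*m^3 - 21*m^2 - 50*m + 151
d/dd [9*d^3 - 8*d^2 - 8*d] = 27*d^2 - 16*d - 8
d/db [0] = 0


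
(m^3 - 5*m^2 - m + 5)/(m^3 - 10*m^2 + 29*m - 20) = (m + 1)/(m - 4)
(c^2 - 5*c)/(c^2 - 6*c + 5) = c/(c - 1)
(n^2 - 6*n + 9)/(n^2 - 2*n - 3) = (n - 3)/(n + 1)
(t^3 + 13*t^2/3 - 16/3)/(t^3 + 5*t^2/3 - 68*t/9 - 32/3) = 3*(t^2 + 3*t - 4)/(3*t^2 + t - 24)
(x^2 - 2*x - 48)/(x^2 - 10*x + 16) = (x + 6)/(x - 2)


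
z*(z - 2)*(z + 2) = z^3 - 4*z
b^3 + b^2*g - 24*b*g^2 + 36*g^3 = (b - 3*g)*(b - 2*g)*(b + 6*g)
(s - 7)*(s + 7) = s^2 - 49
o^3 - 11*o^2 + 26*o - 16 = (o - 8)*(o - 2)*(o - 1)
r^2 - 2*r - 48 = (r - 8)*(r + 6)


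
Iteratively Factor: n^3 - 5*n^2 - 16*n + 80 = (n - 4)*(n^2 - n - 20) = (n - 5)*(n - 4)*(n + 4)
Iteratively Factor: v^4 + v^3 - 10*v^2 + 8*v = (v - 2)*(v^3 + 3*v^2 - 4*v) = v*(v - 2)*(v^2 + 3*v - 4) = v*(v - 2)*(v + 4)*(v - 1)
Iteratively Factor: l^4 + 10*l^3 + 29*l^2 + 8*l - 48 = (l + 3)*(l^3 + 7*l^2 + 8*l - 16) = (l + 3)*(l + 4)*(l^2 + 3*l - 4) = (l + 3)*(l + 4)^2*(l - 1)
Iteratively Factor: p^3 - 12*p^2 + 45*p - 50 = (p - 2)*(p^2 - 10*p + 25) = (p - 5)*(p - 2)*(p - 5)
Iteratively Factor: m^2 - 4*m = (m - 4)*(m)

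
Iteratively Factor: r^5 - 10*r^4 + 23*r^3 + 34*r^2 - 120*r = (r - 3)*(r^4 - 7*r^3 + 2*r^2 + 40*r) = r*(r - 3)*(r^3 - 7*r^2 + 2*r + 40) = r*(r - 4)*(r - 3)*(r^2 - 3*r - 10) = r*(r - 5)*(r - 4)*(r - 3)*(r + 2)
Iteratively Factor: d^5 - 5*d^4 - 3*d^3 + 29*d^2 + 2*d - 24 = (d - 3)*(d^4 - 2*d^3 - 9*d^2 + 2*d + 8) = (d - 3)*(d + 2)*(d^3 - 4*d^2 - d + 4) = (d - 3)*(d - 1)*(d + 2)*(d^2 - 3*d - 4) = (d - 3)*(d - 1)*(d + 1)*(d + 2)*(d - 4)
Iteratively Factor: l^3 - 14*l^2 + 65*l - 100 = (l - 5)*(l^2 - 9*l + 20) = (l - 5)*(l - 4)*(l - 5)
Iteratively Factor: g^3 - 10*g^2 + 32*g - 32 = (g - 4)*(g^2 - 6*g + 8) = (g - 4)^2*(g - 2)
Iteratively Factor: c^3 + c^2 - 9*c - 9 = (c - 3)*(c^2 + 4*c + 3) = (c - 3)*(c + 1)*(c + 3)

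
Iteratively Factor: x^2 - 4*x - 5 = (x + 1)*(x - 5)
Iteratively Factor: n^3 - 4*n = (n - 2)*(n^2 + 2*n) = n*(n - 2)*(n + 2)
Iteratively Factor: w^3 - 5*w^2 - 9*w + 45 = (w - 3)*(w^2 - 2*w - 15) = (w - 5)*(w - 3)*(w + 3)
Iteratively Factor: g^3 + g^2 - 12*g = (g - 3)*(g^2 + 4*g) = g*(g - 3)*(g + 4)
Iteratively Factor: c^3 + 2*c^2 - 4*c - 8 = (c - 2)*(c^2 + 4*c + 4) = (c - 2)*(c + 2)*(c + 2)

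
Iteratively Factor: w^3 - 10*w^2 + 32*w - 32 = (w - 4)*(w^2 - 6*w + 8) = (w - 4)^2*(w - 2)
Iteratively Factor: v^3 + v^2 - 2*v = (v)*(v^2 + v - 2) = v*(v - 1)*(v + 2)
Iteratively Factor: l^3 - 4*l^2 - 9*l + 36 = (l - 3)*(l^2 - l - 12) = (l - 4)*(l - 3)*(l + 3)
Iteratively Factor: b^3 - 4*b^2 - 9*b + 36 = (b - 4)*(b^2 - 9) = (b - 4)*(b + 3)*(b - 3)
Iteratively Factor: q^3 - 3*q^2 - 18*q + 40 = (q - 5)*(q^2 + 2*q - 8) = (q - 5)*(q - 2)*(q + 4)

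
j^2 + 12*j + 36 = (j + 6)^2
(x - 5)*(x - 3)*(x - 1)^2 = x^4 - 10*x^3 + 32*x^2 - 38*x + 15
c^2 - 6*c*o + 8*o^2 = (c - 4*o)*(c - 2*o)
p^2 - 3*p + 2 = (p - 2)*(p - 1)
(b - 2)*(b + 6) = b^2 + 4*b - 12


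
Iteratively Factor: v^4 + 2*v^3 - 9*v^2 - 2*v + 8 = (v - 2)*(v^3 + 4*v^2 - v - 4) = (v - 2)*(v + 1)*(v^2 + 3*v - 4) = (v - 2)*(v + 1)*(v + 4)*(v - 1)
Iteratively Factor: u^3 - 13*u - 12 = (u - 4)*(u^2 + 4*u + 3) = (u - 4)*(u + 3)*(u + 1)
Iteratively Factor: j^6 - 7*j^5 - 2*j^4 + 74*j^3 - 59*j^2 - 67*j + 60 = (j - 4)*(j^5 - 3*j^4 - 14*j^3 + 18*j^2 + 13*j - 15) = (j - 4)*(j - 1)*(j^4 - 2*j^3 - 16*j^2 + 2*j + 15) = (j - 4)*(j - 1)*(j + 1)*(j^3 - 3*j^2 - 13*j + 15) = (j - 5)*(j - 4)*(j - 1)*(j + 1)*(j^2 + 2*j - 3) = (j - 5)*(j - 4)*(j - 1)^2*(j + 1)*(j + 3)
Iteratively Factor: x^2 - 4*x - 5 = (x + 1)*(x - 5)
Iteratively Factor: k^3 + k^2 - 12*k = (k)*(k^2 + k - 12) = k*(k - 3)*(k + 4)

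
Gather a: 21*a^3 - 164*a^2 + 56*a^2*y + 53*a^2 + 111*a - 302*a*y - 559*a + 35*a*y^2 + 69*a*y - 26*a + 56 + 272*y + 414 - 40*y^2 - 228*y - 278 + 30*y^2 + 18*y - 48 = 21*a^3 + a^2*(56*y - 111) + a*(35*y^2 - 233*y - 474) - 10*y^2 + 62*y + 144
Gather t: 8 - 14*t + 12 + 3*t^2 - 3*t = 3*t^2 - 17*t + 20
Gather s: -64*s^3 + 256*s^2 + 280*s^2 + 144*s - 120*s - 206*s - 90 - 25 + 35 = -64*s^3 + 536*s^2 - 182*s - 80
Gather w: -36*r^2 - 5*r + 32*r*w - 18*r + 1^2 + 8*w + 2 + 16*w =-36*r^2 - 23*r + w*(32*r + 24) + 3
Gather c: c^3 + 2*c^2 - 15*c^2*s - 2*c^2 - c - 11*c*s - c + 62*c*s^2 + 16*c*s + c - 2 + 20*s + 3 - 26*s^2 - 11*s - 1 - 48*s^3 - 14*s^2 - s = c^3 - 15*c^2*s + c*(62*s^2 + 5*s - 1) - 48*s^3 - 40*s^2 + 8*s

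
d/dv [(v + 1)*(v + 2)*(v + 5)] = 3*v^2 + 16*v + 17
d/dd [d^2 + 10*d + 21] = 2*d + 10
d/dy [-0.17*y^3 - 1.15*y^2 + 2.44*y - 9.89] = -0.51*y^2 - 2.3*y + 2.44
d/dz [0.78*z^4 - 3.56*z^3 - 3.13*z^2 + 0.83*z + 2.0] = 3.12*z^3 - 10.68*z^2 - 6.26*z + 0.83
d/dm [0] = 0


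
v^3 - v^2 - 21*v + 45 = (v - 3)^2*(v + 5)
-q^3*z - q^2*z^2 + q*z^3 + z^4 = z*(-q + z)*(q + z)^2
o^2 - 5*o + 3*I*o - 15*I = (o - 5)*(o + 3*I)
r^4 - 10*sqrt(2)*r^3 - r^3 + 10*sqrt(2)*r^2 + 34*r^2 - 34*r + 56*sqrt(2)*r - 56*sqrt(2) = (r - 1)*(r - 7*sqrt(2))*(r - 4*sqrt(2))*(r + sqrt(2))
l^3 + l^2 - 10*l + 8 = (l - 2)*(l - 1)*(l + 4)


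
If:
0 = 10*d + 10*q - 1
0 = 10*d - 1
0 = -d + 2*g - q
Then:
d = 1/10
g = 1/20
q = 0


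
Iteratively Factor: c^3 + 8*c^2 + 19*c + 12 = (c + 4)*(c^2 + 4*c + 3) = (c + 1)*(c + 4)*(c + 3)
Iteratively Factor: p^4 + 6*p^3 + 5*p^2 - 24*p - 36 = (p - 2)*(p^3 + 8*p^2 + 21*p + 18) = (p - 2)*(p + 3)*(p^2 + 5*p + 6) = (p - 2)*(p + 3)^2*(p + 2)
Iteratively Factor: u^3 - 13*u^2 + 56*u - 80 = (u - 4)*(u^2 - 9*u + 20) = (u - 5)*(u - 4)*(u - 4)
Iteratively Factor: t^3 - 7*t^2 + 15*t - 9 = (t - 3)*(t^2 - 4*t + 3) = (t - 3)*(t - 1)*(t - 3)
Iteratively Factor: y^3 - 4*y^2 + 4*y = (y - 2)*(y^2 - 2*y) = (y - 2)^2*(y)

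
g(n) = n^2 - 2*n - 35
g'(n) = 2*n - 2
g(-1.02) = -31.92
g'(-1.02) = -4.04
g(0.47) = -35.72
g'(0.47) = -1.06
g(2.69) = -33.14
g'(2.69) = 3.38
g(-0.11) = -34.77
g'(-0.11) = -2.22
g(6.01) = -10.90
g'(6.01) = 10.02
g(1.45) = -35.80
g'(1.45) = 0.90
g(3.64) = -29.03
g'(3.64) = 5.28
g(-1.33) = -30.57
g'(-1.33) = -4.66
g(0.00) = -35.00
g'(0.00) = -2.00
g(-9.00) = 64.00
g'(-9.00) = -20.00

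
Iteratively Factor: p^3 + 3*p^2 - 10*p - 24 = (p + 4)*(p^2 - p - 6) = (p + 2)*(p + 4)*(p - 3)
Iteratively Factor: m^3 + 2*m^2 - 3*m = (m)*(m^2 + 2*m - 3) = m*(m - 1)*(m + 3)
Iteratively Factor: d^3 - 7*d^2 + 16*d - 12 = (d - 2)*(d^2 - 5*d + 6) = (d - 2)^2*(d - 3)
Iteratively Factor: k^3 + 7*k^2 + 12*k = (k + 3)*(k^2 + 4*k) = k*(k + 3)*(k + 4)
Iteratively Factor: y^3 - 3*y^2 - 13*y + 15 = (y + 3)*(y^2 - 6*y + 5) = (y - 5)*(y + 3)*(y - 1)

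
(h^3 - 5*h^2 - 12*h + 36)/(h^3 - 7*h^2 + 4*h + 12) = (h + 3)/(h + 1)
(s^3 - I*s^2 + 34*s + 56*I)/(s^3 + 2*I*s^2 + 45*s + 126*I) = (s^2 + 6*I*s - 8)/(s^2 + 9*I*s - 18)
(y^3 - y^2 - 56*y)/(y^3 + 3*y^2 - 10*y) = (y^2 - y - 56)/(y^2 + 3*y - 10)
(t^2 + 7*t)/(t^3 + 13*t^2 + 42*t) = 1/(t + 6)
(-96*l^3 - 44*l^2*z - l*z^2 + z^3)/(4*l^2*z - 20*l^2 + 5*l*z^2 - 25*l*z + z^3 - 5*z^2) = (-24*l^2 - 5*l*z + z^2)/(l*z - 5*l + z^2 - 5*z)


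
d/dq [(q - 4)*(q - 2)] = 2*q - 6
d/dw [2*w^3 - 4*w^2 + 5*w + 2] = 6*w^2 - 8*w + 5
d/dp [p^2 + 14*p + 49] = 2*p + 14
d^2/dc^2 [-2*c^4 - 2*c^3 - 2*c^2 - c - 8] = -24*c^2 - 12*c - 4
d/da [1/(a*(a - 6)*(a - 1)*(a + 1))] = 2*(-2*a^3 + 9*a^2 + a - 3)/(a^2*(a^6 - 12*a^5 + 34*a^4 + 24*a^3 - 71*a^2 - 12*a + 36))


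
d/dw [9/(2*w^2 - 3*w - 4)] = 9*(3 - 4*w)/(-2*w^2 + 3*w + 4)^2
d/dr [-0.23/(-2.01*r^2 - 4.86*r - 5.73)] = (-0.9246*r - 1.1178)/(2.01*r^2 + 4.86*r + 5.73)^2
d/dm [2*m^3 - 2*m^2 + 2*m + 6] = 6*m^2 - 4*m + 2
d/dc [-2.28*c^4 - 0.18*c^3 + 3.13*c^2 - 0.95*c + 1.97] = -9.12*c^3 - 0.54*c^2 + 6.26*c - 0.95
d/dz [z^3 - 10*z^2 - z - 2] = 3*z^2 - 20*z - 1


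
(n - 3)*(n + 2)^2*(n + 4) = n^4 + 5*n^3 - 4*n^2 - 44*n - 48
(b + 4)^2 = b^2 + 8*b + 16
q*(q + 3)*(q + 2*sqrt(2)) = q^3 + 2*sqrt(2)*q^2 + 3*q^2 + 6*sqrt(2)*q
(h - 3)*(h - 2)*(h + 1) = h^3 - 4*h^2 + h + 6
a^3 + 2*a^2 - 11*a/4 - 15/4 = (a - 3/2)*(a + 1)*(a + 5/2)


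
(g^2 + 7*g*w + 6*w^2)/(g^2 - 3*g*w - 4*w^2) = (-g - 6*w)/(-g + 4*w)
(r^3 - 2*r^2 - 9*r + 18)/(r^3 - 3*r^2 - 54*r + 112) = (r^2 - 9)/(r^2 - r - 56)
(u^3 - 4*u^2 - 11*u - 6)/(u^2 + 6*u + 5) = (u^2 - 5*u - 6)/(u + 5)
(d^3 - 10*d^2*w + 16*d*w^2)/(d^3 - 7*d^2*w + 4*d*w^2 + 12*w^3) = d*(-d + 8*w)/(-d^2 + 5*d*w + 6*w^2)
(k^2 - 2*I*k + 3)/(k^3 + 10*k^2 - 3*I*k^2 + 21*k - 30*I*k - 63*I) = (k + I)/(k^2 + 10*k + 21)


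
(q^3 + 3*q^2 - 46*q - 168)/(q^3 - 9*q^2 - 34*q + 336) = (q + 4)/(q - 8)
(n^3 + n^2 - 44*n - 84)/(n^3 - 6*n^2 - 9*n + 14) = (n + 6)/(n - 1)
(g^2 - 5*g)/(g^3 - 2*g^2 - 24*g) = (5 - g)/(-g^2 + 2*g + 24)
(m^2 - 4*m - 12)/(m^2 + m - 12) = (m^2 - 4*m - 12)/(m^2 + m - 12)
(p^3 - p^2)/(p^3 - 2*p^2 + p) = p/(p - 1)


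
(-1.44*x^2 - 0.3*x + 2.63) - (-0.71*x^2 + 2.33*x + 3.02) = -0.73*x^2 - 2.63*x - 0.39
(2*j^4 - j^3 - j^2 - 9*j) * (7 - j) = -2*j^5 + 15*j^4 - 6*j^3 + 2*j^2 - 63*j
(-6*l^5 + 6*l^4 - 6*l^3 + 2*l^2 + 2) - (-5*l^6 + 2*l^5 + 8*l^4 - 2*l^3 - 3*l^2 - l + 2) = 5*l^6 - 8*l^5 - 2*l^4 - 4*l^3 + 5*l^2 + l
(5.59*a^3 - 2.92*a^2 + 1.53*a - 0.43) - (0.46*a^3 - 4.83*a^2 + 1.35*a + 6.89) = 5.13*a^3 + 1.91*a^2 + 0.18*a - 7.32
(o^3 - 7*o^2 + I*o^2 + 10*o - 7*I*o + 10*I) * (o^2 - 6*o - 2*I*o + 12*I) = o^5 - 13*o^4 - I*o^4 + 54*o^3 + 13*I*o^3 - 86*o^2 - 52*I*o^2 + 104*o + 60*I*o - 120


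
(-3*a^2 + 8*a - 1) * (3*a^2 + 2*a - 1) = -9*a^4 + 18*a^3 + 16*a^2 - 10*a + 1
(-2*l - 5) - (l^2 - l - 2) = -l^2 - l - 3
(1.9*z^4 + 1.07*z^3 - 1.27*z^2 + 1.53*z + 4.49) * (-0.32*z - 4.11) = -0.608*z^5 - 8.1514*z^4 - 3.9913*z^3 + 4.7301*z^2 - 7.7251*z - 18.4539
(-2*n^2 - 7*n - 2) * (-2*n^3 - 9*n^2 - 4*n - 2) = 4*n^5 + 32*n^4 + 75*n^3 + 50*n^2 + 22*n + 4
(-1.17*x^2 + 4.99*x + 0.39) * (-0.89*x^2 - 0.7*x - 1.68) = 1.0413*x^4 - 3.6221*x^3 - 1.8745*x^2 - 8.6562*x - 0.6552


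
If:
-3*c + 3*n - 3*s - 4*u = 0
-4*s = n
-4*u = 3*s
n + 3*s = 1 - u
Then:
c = 16/7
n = 16/7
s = -4/7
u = 3/7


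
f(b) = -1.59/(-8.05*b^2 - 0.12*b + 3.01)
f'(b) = -1.59*(16.1*b + 0.12)/(-8.05*b^2 - 0.12*b + 3.01)^2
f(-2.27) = 0.04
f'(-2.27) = 0.04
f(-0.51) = -1.63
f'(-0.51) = 13.47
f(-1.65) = 0.08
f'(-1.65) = 0.12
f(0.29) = -0.69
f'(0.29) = -1.44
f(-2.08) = 0.05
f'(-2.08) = 0.05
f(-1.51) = 0.10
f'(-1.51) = 0.17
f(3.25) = 0.02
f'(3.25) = -0.01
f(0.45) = -1.20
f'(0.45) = -6.66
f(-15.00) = 0.00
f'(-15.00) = 0.00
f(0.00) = -0.53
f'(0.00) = -0.02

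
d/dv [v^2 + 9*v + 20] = 2*v + 9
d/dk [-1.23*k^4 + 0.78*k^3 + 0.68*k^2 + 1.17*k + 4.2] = -4.92*k^3 + 2.34*k^2 + 1.36*k + 1.17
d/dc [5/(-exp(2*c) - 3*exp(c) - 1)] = (10*exp(c) + 15)*exp(c)/(exp(2*c) + 3*exp(c) + 1)^2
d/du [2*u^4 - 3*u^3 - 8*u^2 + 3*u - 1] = 8*u^3 - 9*u^2 - 16*u + 3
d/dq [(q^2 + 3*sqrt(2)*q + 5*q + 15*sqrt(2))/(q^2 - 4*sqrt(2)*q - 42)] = (-7*sqrt(2)*q^2 - 5*q^2 - 84*q - 30*sqrt(2)*q - 126*sqrt(2) - 90)/(q^4 - 8*sqrt(2)*q^3 - 52*q^2 + 336*sqrt(2)*q + 1764)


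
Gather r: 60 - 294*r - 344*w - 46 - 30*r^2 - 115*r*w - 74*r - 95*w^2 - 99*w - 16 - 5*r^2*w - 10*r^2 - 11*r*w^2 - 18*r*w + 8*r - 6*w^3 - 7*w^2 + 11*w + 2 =r^2*(-5*w - 40) + r*(-11*w^2 - 133*w - 360) - 6*w^3 - 102*w^2 - 432*w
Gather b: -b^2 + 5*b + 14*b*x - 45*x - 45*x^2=-b^2 + b*(14*x + 5) - 45*x^2 - 45*x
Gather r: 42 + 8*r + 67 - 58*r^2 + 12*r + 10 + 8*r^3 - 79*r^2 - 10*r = 8*r^3 - 137*r^2 + 10*r + 119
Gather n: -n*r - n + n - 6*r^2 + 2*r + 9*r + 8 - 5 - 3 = -n*r - 6*r^2 + 11*r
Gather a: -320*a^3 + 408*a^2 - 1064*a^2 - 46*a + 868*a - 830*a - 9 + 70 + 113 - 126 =-320*a^3 - 656*a^2 - 8*a + 48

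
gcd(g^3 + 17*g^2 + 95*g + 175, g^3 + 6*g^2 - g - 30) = g + 5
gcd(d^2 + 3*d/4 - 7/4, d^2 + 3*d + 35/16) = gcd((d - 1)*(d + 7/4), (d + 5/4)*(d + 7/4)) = d + 7/4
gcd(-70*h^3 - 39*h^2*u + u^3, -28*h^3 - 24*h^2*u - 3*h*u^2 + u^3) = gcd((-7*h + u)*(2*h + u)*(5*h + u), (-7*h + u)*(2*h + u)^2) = -14*h^2 - 5*h*u + u^2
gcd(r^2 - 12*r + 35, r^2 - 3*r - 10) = r - 5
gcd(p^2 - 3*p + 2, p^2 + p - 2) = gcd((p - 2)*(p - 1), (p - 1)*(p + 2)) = p - 1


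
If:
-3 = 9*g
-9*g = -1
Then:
No Solution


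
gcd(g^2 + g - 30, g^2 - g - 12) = 1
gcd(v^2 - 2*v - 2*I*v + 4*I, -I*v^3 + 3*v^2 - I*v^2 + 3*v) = 1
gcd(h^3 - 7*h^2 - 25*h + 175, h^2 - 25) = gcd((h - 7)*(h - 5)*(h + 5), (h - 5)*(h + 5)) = h^2 - 25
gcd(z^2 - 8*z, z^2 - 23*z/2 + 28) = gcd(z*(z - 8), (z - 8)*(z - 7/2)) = z - 8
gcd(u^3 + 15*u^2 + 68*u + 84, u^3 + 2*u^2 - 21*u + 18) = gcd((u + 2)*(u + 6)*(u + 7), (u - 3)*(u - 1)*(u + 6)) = u + 6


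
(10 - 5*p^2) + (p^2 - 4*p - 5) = -4*p^2 - 4*p + 5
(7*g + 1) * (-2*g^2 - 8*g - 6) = -14*g^3 - 58*g^2 - 50*g - 6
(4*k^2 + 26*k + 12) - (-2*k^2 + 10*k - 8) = 6*k^2 + 16*k + 20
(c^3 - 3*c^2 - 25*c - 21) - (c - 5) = c^3 - 3*c^2 - 26*c - 16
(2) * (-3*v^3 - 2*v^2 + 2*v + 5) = -6*v^3 - 4*v^2 + 4*v + 10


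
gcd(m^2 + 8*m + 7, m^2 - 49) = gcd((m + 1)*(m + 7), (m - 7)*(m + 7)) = m + 7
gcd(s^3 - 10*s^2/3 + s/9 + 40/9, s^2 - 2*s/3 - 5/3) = s^2 - 2*s/3 - 5/3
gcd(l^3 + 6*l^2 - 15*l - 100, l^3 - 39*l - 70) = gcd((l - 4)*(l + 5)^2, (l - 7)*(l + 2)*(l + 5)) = l + 5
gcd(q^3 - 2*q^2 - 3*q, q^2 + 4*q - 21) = q - 3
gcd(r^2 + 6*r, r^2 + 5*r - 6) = r + 6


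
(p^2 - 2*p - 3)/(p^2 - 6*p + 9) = (p + 1)/(p - 3)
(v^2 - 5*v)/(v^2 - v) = (v - 5)/(v - 1)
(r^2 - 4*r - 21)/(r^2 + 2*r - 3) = (r - 7)/(r - 1)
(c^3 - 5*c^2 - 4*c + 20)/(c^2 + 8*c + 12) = (c^2 - 7*c + 10)/(c + 6)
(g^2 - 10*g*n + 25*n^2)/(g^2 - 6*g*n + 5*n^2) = (g - 5*n)/(g - n)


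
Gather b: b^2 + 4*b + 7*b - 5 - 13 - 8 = b^2 + 11*b - 26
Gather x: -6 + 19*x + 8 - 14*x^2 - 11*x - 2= -14*x^2 + 8*x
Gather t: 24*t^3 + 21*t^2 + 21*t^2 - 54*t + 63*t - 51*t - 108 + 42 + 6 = 24*t^3 + 42*t^2 - 42*t - 60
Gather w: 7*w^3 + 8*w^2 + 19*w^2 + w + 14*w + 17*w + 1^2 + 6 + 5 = 7*w^3 + 27*w^2 + 32*w + 12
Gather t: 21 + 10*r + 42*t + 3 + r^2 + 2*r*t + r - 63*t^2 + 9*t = r^2 + 11*r - 63*t^2 + t*(2*r + 51) + 24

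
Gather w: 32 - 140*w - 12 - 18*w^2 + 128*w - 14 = -18*w^2 - 12*w + 6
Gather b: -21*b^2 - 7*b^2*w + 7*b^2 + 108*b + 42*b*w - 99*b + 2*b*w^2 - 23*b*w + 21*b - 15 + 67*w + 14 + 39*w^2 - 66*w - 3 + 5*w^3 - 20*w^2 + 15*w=b^2*(-7*w - 14) + b*(2*w^2 + 19*w + 30) + 5*w^3 + 19*w^2 + 16*w - 4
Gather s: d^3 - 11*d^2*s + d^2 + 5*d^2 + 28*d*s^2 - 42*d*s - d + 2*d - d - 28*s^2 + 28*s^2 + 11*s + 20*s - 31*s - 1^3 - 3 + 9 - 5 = d^3 + 6*d^2 + 28*d*s^2 + s*(-11*d^2 - 42*d)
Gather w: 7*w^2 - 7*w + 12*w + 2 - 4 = 7*w^2 + 5*w - 2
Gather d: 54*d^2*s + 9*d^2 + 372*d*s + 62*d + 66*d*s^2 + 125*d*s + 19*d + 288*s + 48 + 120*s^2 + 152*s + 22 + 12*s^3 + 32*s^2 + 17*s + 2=d^2*(54*s + 9) + d*(66*s^2 + 497*s + 81) + 12*s^3 + 152*s^2 + 457*s + 72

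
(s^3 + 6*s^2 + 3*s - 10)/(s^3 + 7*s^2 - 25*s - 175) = (s^2 + s - 2)/(s^2 + 2*s - 35)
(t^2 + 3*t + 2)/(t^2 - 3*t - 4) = (t + 2)/(t - 4)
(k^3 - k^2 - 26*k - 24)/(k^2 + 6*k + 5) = (k^2 - 2*k - 24)/(k + 5)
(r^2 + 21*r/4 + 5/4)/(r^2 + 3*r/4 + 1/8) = 2*(r + 5)/(2*r + 1)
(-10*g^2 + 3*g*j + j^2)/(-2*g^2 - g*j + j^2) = (5*g + j)/(g + j)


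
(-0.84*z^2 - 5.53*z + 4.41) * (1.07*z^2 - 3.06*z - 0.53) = -0.8988*z^4 - 3.3467*z^3 + 22.0857*z^2 - 10.5637*z - 2.3373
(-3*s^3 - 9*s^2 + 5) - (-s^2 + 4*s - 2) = -3*s^3 - 8*s^2 - 4*s + 7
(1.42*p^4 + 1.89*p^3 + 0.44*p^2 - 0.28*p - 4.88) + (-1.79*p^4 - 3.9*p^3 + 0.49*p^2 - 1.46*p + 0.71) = -0.37*p^4 - 2.01*p^3 + 0.93*p^2 - 1.74*p - 4.17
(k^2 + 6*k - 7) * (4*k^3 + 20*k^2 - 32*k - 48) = 4*k^5 + 44*k^4 + 60*k^3 - 380*k^2 - 64*k + 336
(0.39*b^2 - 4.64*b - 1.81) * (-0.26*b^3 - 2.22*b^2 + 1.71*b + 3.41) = -0.1014*b^5 + 0.3406*b^4 + 11.4383*b^3 - 2.5863*b^2 - 18.9175*b - 6.1721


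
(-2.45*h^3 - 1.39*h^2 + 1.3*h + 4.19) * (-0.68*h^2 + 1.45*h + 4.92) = 1.666*h^5 - 2.6073*h^4 - 14.9535*h^3 - 7.803*h^2 + 12.4715*h + 20.6148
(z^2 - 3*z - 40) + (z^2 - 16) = 2*z^2 - 3*z - 56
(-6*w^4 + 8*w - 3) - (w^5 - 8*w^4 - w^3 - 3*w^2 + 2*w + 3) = -w^5 + 2*w^4 + w^3 + 3*w^2 + 6*w - 6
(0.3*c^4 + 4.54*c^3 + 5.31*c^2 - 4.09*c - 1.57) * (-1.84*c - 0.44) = -0.552*c^5 - 8.4856*c^4 - 11.768*c^3 + 5.1892*c^2 + 4.6884*c + 0.6908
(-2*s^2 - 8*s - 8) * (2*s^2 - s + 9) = -4*s^4 - 14*s^3 - 26*s^2 - 64*s - 72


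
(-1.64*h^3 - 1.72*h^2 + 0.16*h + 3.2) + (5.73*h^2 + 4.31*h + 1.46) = -1.64*h^3 + 4.01*h^2 + 4.47*h + 4.66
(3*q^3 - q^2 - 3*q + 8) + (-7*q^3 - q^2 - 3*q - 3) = -4*q^3 - 2*q^2 - 6*q + 5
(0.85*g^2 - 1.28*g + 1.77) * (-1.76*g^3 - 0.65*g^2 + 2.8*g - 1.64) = -1.496*g^5 + 1.7003*g^4 + 0.0967999999999998*g^3 - 6.1285*g^2 + 7.0552*g - 2.9028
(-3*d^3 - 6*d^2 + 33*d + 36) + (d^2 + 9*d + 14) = -3*d^3 - 5*d^2 + 42*d + 50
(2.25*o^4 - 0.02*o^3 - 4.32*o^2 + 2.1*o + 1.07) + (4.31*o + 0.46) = 2.25*o^4 - 0.02*o^3 - 4.32*o^2 + 6.41*o + 1.53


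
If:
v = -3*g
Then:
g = -v/3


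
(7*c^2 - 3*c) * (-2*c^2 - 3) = -14*c^4 + 6*c^3 - 21*c^2 + 9*c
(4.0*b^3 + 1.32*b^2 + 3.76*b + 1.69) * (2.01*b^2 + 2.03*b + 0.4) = 8.04*b^5 + 10.7732*b^4 + 11.8372*b^3 + 11.5577*b^2 + 4.9347*b + 0.676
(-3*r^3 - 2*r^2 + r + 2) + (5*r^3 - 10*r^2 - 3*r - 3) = 2*r^3 - 12*r^2 - 2*r - 1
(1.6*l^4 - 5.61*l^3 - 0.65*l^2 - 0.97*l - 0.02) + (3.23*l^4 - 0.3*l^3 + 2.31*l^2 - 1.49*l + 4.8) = 4.83*l^4 - 5.91*l^3 + 1.66*l^2 - 2.46*l + 4.78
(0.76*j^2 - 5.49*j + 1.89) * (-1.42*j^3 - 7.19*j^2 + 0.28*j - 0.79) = -1.0792*j^5 + 2.3314*j^4 + 37.0021*j^3 - 15.7267*j^2 + 4.8663*j - 1.4931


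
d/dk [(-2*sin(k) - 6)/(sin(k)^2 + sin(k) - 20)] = 2*(sin(k)^2 + 6*sin(k) + 23)*cos(k)/(sin(k)^2 + sin(k) - 20)^2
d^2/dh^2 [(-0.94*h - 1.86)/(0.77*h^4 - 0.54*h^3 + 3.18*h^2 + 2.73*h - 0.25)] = (-6.687912*h^7 - 15.802248*h^6 + 7.74691199999999*h^5 - 66.946788*h^4 + 10.06244*h^3 - 99.176112*h^2 - 99.861624*h - 31.965288)/(0.456533*h^12 - 0.960498*h^11 + 6.329862*h^10 - 3.235077*h^9 + 18.886029*h^8 + 26.737884*h^7 + 17.354295*h^6 + 70.169508*h^5 + 65.872041*h^4 + 7.223067*h^3 - 4.993425*h^2 + 0.511875*h - 0.015625)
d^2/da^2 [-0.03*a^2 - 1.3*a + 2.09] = -0.0600000000000000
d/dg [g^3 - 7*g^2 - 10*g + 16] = 3*g^2 - 14*g - 10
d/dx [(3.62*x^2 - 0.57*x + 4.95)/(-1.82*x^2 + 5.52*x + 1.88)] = (18.945*x^2 + 31.6292*x - 28.3956)/(3.3124*x^4 - 20.0928*x^3 + 23.6272*x^2 + 20.7552*x + 3.5344)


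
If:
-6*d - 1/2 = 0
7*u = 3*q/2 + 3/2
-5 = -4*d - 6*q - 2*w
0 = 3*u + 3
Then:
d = -1/12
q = -17/3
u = -1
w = 59/3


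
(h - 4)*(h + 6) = h^2 + 2*h - 24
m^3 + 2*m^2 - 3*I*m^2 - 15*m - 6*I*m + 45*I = (m - 3)*(m + 5)*(m - 3*I)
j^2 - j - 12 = (j - 4)*(j + 3)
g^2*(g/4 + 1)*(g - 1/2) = g^4/4 + 7*g^3/8 - g^2/2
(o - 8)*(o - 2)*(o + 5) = o^3 - 5*o^2 - 34*o + 80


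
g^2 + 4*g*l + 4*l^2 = (g + 2*l)^2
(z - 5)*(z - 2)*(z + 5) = z^3 - 2*z^2 - 25*z + 50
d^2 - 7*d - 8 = (d - 8)*(d + 1)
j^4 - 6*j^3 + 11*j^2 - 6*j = j*(j - 3)*(j - 2)*(j - 1)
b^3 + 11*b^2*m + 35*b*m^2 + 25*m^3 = (b + m)*(b + 5*m)^2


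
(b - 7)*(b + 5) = b^2 - 2*b - 35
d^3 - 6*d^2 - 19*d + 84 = (d - 7)*(d - 3)*(d + 4)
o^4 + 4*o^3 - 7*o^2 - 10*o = o*(o - 2)*(o + 1)*(o + 5)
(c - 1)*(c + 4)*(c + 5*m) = c^3 + 5*c^2*m + 3*c^2 + 15*c*m - 4*c - 20*m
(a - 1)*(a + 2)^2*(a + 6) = a^4 + 9*a^3 + 18*a^2 - 4*a - 24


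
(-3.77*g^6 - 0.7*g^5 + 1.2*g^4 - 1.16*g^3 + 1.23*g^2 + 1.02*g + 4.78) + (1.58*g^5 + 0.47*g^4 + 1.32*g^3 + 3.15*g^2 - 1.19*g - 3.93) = -3.77*g^6 + 0.88*g^5 + 1.67*g^4 + 0.16*g^3 + 4.38*g^2 - 0.17*g + 0.85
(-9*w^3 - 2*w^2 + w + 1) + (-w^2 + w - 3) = -9*w^3 - 3*w^2 + 2*w - 2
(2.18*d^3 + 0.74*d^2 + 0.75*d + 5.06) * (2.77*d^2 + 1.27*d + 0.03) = 6.0386*d^5 + 4.8184*d^4 + 3.0827*d^3 + 14.9909*d^2 + 6.4487*d + 0.1518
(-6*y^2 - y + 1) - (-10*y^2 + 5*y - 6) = 4*y^2 - 6*y + 7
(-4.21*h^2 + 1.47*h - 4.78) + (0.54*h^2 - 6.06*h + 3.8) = -3.67*h^2 - 4.59*h - 0.98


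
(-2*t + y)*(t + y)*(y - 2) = -2*t^2*y + 4*t^2 - t*y^2 + 2*t*y + y^3 - 2*y^2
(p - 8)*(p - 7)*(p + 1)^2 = p^4 - 13*p^3 + 27*p^2 + 97*p + 56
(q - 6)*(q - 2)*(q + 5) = q^3 - 3*q^2 - 28*q + 60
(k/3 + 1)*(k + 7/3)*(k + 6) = k^3/3 + 34*k^2/9 + 13*k + 14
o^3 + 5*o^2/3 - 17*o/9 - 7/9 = (o - 1)*(o + 1/3)*(o + 7/3)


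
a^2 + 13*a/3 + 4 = (a + 4/3)*(a + 3)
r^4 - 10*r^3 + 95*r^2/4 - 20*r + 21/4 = (r - 7)*(r - 3/2)*(r - 1)*(r - 1/2)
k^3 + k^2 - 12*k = k*(k - 3)*(k + 4)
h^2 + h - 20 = (h - 4)*(h + 5)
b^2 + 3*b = b*(b + 3)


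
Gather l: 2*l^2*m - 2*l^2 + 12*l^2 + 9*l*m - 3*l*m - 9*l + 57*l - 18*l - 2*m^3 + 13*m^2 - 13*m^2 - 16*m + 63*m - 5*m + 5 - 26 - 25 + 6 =l^2*(2*m + 10) + l*(6*m + 30) - 2*m^3 + 42*m - 40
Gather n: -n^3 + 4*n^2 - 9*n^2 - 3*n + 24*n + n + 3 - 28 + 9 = -n^3 - 5*n^2 + 22*n - 16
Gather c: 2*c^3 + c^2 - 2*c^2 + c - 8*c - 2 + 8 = 2*c^3 - c^2 - 7*c + 6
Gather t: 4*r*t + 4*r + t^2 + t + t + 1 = 4*r + t^2 + t*(4*r + 2) + 1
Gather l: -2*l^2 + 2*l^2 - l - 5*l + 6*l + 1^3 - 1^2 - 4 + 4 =0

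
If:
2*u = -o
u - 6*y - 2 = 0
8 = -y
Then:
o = 92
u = -46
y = -8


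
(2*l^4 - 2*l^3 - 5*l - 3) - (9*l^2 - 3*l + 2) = 2*l^4 - 2*l^3 - 9*l^2 - 2*l - 5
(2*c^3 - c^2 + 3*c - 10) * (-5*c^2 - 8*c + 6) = -10*c^5 - 11*c^4 + 5*c^3 + 20*c^2 + 98*c - 60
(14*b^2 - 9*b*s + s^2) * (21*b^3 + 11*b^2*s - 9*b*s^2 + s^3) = 294*b^5 - 35*b^4*s - 204*b^3*s^2 + 106*b^2*s^3 - 18*b*s^4 + s^5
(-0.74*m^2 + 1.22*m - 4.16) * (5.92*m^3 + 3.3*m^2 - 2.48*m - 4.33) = -4.3808*m^5 + 4.7804*m^4 - 18.766*m^3 - 13.5494*m^2 + 5.0342*m + 18.0128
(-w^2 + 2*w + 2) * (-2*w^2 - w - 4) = 2*w^4 - 3*w^3 - 2*w^2 - 10*w - 8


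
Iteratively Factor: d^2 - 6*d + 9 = (d - 3)*(d - 3)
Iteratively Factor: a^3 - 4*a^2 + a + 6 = (a - 3)*(a^2 - a - 2) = (a - 3)*(a - 2)*(a + 1)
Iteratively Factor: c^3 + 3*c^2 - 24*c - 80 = (c + 4)*(c^2 - c - 20) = (c - 5)*(c + 4)*(c + 4)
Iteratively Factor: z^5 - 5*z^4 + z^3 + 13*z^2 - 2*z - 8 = (z - 1)*(z^4 - 4*z^3 - 3*z^2 + 10*z + 8) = (z - 1)*(z + 1)*(z^3 - 5*z^2 + 2*z + 8) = (z - 4)*(z - 1)*(z + 1)*(z^2 - z - 2) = (z - 4)*(z - 2)*(z - 1)*(z + 1)*(z + 1)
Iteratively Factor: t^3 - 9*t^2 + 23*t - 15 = (t - 5)*(t^2 - 4*t + 3) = (t - 5)*(t - 3)*(t - 1)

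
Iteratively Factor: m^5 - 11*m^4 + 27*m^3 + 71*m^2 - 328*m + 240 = (m - 4)*(m^4 - 7*m^3 - m^2 + 67*m - 60) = (m - 4)*(m + 3)*(m^3 - 10*m^2 + 29*m - 20) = (m - 4)^2*(m + 3)*(m^2 - 6*m + 5) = (m - 4)^2*(m - 1)*(m + 3)*(m - 5)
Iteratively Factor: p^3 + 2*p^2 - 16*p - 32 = (p + 2)*(p^2 - 16) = (p - 4)*(p + 2)*(p + 4)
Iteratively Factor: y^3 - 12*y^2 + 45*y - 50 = (y - 5)*(y^2 - 7*y + 10) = (y - 5)^2*(y - 2)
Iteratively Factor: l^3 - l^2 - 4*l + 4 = (l + 2)*(l^2 - 3*l + 2) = (l - 1)*(l + 2)*(l - 2)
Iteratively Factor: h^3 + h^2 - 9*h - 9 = (h - 3)*(h^2 + 4*h + 3) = (h - 3)*(h + 1)*(h + 3)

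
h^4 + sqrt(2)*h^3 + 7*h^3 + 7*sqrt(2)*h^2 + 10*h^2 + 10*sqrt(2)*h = h*(h + 2)*(h + 5)*(h + sqrt(2))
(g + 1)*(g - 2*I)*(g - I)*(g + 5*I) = g^4 + g^3 + 2*I*g^3 + 13*g^2 + 2*I*g^2 + 13*g - 10*I*g - 10*I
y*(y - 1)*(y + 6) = y^3 + 5*y^2 - 6*y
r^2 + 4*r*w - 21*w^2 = (r - 3*w)*(r + 7*w)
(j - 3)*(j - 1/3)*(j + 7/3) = j^3 - j^2 - 61*j/9 + 7/3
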